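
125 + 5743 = 5868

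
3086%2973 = 113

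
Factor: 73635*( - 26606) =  - 1959132810= - 2^1*3^1*5^1*53^1 * 251^1*4909^1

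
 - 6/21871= - 6/21871  =  - 0.00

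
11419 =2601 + 8818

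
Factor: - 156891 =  - 3^1 * 7^1*31^1 * 241^1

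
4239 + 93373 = 97612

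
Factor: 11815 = 5^1*17^1*139^1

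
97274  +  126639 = 223913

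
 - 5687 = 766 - 6453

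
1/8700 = 1/8700 = 0.00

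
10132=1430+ 8702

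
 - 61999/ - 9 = 6888 + 7/9= 6888.78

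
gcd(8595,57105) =45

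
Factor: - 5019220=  - 2^2 *5^1 *41^1 *6121^1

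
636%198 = 42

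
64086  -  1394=62692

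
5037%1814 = 1409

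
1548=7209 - 5661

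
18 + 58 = 76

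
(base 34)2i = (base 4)1112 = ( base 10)86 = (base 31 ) 2o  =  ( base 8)126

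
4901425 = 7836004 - 2934579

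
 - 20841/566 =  - 20841/566 = -36.82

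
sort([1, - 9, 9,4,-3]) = [ - 9,-3,1, 4,9 ] 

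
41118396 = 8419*4884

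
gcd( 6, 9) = 3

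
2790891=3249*859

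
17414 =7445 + 9969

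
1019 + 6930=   7949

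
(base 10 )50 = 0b110010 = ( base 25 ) 20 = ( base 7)101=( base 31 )1j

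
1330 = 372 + 958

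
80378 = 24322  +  56056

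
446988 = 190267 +256721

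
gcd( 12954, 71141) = 1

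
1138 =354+784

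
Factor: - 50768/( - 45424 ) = 17^( - 1)*19^1 = 19/17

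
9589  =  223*43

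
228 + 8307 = 8535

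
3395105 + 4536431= 7931536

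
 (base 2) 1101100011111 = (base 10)6943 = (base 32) 6OV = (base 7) 26146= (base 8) 15437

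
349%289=60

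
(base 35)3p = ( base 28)4I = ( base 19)6G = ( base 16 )82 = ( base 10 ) 130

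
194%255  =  194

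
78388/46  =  1704 + 2/23 = 1704.09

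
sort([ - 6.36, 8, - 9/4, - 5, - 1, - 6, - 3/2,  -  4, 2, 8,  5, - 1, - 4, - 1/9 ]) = [ - 6.36, - 6, - 5, - 4, - 4,  -  9/4,-3/2,-1,-1, - 1/9,2, 5, 8,  8 ] 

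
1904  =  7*272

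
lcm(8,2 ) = 8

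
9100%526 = 158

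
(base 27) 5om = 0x10DB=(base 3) 12220211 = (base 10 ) 4315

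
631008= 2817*224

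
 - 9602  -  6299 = -15901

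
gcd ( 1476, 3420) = 36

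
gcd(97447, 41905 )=1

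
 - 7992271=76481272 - 84473543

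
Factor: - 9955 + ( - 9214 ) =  - 19169  =  - 29^1*661^1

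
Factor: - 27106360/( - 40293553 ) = 2^3*5^1*17^( - 1)*73^1*317^(- 1)*7477^ ( - 1)*9283^1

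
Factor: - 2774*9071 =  - 25162954 = - 2^1*19^1*47^1 *73^1*193^1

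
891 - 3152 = - 2261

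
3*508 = 1524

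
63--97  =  160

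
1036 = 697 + 339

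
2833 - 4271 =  - 1438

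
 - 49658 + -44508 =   -  94166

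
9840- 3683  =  6157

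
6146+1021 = 7167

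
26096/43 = 606 + 38/43 = 606.88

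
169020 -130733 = 38287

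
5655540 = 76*74415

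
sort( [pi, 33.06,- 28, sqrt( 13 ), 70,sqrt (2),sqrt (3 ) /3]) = [ - 28,sqrt(3 ) /3,sqrt( 2),pi, sqrt (13 ),33.06,  70 ] 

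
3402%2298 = 1104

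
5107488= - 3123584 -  - 8231072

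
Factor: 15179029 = 523^1*29023^1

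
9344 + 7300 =16644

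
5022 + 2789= 7811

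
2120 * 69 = 146280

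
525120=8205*64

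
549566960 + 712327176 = 1261894136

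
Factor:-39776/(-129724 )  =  88/287 = 2^3*  7^( - 1 )*11^1 * 41^( - 1 )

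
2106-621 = 1485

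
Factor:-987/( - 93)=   329/31 = 7^1*31^( - 1 )*47^1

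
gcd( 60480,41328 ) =1008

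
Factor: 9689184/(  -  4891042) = - 2^4 * 3^2*13^(-1 ) * 17^1 * 23^ (- 1)*1979^1*8179^( - 1) = - 4844592/2445521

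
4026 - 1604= 2422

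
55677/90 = 618 + 19/30= 618.63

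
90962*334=30381308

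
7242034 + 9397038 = 16639072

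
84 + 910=994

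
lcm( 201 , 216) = 14472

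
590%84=2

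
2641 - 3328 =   -  687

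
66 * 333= 21978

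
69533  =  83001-13468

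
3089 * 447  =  1380783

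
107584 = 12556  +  95028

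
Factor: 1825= 5^2*73^1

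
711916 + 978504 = 1690420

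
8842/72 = 122 + 29/36 = 122.81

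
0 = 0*7810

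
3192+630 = 3822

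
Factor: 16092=2^2*3^3*149^1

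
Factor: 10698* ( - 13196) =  - 2^3 * 3^1*1783^1*3299^1 = - 141170808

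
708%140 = 8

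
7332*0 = 0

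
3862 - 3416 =446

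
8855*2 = 17710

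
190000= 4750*40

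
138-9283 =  - 9145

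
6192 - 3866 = 2326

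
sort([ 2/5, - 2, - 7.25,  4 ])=[ - 7.25, - 2, 2/5 , 4] 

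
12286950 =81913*150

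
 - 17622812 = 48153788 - 65776600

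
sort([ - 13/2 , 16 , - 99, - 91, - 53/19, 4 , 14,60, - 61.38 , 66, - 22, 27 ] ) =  [ - 99 , - 91, - 61.38, - 22, - 13/2, - 53/19, 4,14,  16 , 27,  60,66 ]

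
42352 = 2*21176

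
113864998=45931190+67933808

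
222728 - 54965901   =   - 54743173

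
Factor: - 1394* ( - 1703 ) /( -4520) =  - 2^ ( - 2) *5^( - 1)*13^1*17^1*41^1*113^(-1 ) * 131^1 = - 1186991/2260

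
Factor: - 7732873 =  - 257^1*30089^1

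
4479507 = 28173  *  159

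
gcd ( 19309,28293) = 1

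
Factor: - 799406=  - 2^1 * 19^1*109^1 * 193^1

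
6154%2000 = 154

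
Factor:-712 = -2^3 * 89^1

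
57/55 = 57/55 =1.04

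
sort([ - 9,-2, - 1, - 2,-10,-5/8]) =[  -  10, - 9 ,-2, - 2,-1, - 5/8] 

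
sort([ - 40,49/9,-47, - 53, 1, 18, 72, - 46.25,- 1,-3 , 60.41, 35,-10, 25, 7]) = [ - 53, - 47,-46.25, - 40, - 10, - 3, - 1 , 1, 49/9, 7, 18, 25,  35,60.41,72] 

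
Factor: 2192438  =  2^1 * 1096219^1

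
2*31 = 62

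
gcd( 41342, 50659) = 7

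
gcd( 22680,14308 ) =28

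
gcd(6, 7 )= 1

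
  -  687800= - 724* 950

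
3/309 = 1/103 = 0.01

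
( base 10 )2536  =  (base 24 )49g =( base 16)9E8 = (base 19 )709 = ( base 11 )19a6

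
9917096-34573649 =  - 24656553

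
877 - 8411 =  -7534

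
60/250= 6/25 = 0.24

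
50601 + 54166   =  104767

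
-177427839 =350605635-528033474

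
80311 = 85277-4966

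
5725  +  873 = 6598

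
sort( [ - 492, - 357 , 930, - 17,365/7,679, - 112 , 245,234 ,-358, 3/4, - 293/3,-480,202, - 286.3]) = [ - 492, - 480, - 358, - 357, - 286.3, - 112, - 293/3 ,-17,3/4,365/7,202,234, 245, 679, 930 ]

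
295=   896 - 601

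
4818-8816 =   -  3998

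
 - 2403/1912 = -2 + 1421/1912 = -1.26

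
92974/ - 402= - 46487/201 =- 231.28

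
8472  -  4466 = 4006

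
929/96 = 929/96= 9.68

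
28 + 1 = 29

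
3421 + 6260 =9681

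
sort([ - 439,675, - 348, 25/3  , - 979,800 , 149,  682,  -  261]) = [ - 979,-439, - 348, - 261, 25/3,149 , 675,682, 800 ]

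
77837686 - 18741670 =59096016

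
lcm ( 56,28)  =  56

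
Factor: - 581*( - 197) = 7^1*83^1*197^1 = 114457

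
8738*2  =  17476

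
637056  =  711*896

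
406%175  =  56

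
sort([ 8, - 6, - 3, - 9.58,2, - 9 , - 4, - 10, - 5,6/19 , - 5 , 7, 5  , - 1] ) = [ - 10 , - 9.58 , - 9, - 6  , - 5, - 5, - 4, - 3, - 1,  6/19, 2 , 5, 7 , 8]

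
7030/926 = 7 + 274/463 = 7.59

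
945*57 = 53865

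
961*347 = 333467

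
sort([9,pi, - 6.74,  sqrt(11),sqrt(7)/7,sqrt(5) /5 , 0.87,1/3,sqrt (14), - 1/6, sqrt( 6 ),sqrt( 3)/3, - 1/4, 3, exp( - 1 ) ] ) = [ - 6.74, - 1/4, - 1/6,1/3, exp( - 1), sqrt(7) /7, sqrt( 5)/5,sqrt(3)/3 , 0.87,  sqrt( 6 ),3, pi,sqrt( 11),sqrt(14 ),9]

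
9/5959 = 9/5959 = 0.00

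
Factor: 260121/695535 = 5^( - 1 ) *31^1*89^( - 1 ) * 521^( - 1)* 2797^1 = 86707/231845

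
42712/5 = 8542+2/5 = 8542.40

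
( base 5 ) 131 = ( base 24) 1h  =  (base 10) 41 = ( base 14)2D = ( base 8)51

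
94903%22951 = 3099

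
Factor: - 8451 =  - 3^3*313^1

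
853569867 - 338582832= 514987035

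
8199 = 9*911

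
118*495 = 58410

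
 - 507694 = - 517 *982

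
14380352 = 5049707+9330645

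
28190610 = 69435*406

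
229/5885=229/5885 = 0.04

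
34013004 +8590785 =42603789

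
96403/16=6025 + 3/16 =6025.19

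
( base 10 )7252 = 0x1c54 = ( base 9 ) 10847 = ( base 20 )i2c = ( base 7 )30100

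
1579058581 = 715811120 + 863247461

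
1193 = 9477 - 8284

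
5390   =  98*55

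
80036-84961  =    -  4925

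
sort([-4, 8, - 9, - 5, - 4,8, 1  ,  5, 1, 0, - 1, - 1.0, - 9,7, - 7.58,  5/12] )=[ - 9, - 9, - 7.58, - 5, - 4, - 4, - 1, - 1.0, 0 , 5/12,1, 1, 5, 7, 8, 8] 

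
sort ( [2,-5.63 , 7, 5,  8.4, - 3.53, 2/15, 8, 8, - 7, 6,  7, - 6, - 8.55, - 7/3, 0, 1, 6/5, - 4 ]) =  [ - 8.55, - 7 , - 6, - 5.63,  -  4  , - 3.53, - 7/3, 0, 2/15, 1,6/5, 2,  5, 6, 7,  7, 8, 8,8.4 ] 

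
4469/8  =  558 + 5/8 = 558.62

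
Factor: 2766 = 2^1 * 3^1*461^1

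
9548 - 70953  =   - 61405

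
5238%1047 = 3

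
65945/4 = 65945/4 = 16486.25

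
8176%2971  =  2234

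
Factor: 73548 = 2^2* 3^4*227^1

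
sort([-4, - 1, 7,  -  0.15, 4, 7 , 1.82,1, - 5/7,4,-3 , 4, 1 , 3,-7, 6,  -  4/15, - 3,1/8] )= [ - 7, -4 , - 3,  -  3, - 1, - 5/7, - 4/15, - 0.15, 1/8, 1, 1, 1.82, 3,4, 4, 4, 6,7, 7 ] 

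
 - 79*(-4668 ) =368772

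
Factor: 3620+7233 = 10853^1 = 10853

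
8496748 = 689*12332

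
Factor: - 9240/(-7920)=7/6 = 2^(  -  1 )*3^( - 1)*7^1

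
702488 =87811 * 8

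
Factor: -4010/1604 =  -5/2 = - 2^( - 1)*5^1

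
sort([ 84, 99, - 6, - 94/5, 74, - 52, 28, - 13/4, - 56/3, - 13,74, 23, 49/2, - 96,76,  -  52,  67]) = [ - 96, - 52, - 52, - 94/5, - 56/3, - 13 , - 6, - 13/4,23, 49/2,28,67, 74, 74, 76, 84,99 ] 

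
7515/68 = 7515/68 = 110.51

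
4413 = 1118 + 3295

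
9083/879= 31/3 = 10.33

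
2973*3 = 8919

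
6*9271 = 55626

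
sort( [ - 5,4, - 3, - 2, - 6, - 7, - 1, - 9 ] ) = [ - 9, - 7, - 6, - 5, - 3, - 2, - 1,4] 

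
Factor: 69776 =2^4*7^2*89^1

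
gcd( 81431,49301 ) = 7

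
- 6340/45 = - 141 + 1/9 =-  140.89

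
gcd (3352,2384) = 8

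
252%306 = 252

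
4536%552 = 120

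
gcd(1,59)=1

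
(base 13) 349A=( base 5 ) 214034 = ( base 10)7394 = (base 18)14EE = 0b1110011100010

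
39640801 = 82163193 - 42522392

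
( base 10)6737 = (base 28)8GH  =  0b1101001010001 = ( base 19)icb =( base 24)bgh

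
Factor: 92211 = 3^1*7^1 * 4391^1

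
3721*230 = 855830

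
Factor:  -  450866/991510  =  - 17341/38135 = -  5^( - 1)*29^( - 1 )*263^( - 1) *17341^1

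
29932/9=3325 + 7/9 = 3325.78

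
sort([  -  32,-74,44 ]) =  [ - 74, - 32,44]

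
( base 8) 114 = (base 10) 76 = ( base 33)2A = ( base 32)2C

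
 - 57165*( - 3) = 171495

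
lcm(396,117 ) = 5148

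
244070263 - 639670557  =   - 395600294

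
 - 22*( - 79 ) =1738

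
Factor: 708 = 2^2*3^1 * 59^1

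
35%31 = 4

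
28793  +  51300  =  80093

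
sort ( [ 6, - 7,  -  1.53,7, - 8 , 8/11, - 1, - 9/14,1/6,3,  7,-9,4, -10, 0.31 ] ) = [ - 10, - 9,  -  8, - 7, - 1.53, - 1, - 9/14, 1/6,0.31,8/11 , 3, 4,  6,7,7 ] 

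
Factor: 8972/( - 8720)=-2243/2180 = - 2^( - 2 ) * 5^( - 1 )*109^( - 1)*2243^1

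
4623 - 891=3732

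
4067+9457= 13524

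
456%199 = 58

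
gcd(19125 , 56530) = 5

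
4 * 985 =3940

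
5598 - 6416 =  - 818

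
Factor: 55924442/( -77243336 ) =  - 27962221/38621668 = - 2^( - 2)*7^1 * 1451^1 * 1699^( - 1)*2753^1*5683^( -1 ) 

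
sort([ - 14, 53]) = [ - 14, 53]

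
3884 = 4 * 971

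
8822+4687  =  13509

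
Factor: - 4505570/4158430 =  - 450557/415843= -  37^ (- 1)*11239^( - 1 ) *450557^1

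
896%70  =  56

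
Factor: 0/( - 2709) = 0^1=0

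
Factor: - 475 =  - 5^2*19^1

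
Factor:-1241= - 17^1*73^1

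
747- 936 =-189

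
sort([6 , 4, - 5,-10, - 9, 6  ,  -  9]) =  [-10, - 9, -9,- 5,4, 6, 6]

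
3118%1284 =550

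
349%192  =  157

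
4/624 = 1/156 = 0.01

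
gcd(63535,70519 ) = 97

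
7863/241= 32 + 151/241 = 32.63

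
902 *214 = 193028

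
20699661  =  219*94519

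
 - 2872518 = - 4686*613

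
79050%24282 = 6204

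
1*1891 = 1891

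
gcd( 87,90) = 3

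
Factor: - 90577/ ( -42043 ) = 53^1*1709^1*42043^ ( - 1) 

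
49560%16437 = 249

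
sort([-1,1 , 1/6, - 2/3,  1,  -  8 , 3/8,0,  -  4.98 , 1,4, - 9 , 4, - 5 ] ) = [  -  9, - 8, - 5,-4.98 ,  -  1,-2/3,0 , 1/6, 3/8, 1,  1,1,  4 , 4 ] 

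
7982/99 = 7982/99  =  80.63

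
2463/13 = 189 + 6/13 =189.46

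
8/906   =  4/453 = 0.01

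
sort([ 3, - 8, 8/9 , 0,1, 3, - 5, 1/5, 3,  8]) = [ - 8,-5, 0, 1/5, 8/9, 1,  3, 3,  3, 8] 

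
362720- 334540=28180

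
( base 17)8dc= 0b100111110001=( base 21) 5g4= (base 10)2545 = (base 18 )7f7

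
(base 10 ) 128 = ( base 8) 200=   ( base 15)88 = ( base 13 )9b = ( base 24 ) 58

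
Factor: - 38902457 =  - 11^1*313^1*11299^1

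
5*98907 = 494535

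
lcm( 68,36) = 612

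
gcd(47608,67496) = 88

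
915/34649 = 915/34649 = 0.03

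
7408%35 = 23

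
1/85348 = 1/85348 = 0.00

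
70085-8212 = 61873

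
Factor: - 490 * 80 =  - 2^5 * 5^2*7^2 = - 39200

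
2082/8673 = 694/2891=0.24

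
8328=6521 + 1807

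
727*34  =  24718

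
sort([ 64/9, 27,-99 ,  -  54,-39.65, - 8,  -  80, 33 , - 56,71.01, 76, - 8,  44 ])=[ - 99  , - 80,- 56, - 54, - 39.65 , - 8, - 8, 64/9,27,33,44, 71.01, 76]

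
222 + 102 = 324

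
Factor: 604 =2^2*151^1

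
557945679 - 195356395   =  362589284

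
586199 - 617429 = - 31230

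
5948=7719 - 1771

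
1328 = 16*83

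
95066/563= 168 + 482/563 = 168.86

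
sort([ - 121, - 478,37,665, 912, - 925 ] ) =[-925, - 478, - 121 , 37, 665,912 ] 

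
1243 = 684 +559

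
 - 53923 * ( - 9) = 485307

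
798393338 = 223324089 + 575069249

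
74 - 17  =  57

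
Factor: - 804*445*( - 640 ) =2^9*3^1*5^2*67^1*89^1=228979200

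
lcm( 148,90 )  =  6660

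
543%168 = 39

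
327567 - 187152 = 140415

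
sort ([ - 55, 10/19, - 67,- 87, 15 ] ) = [ - 87,  -  67, - 55 , 10/19,15]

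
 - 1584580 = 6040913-7625493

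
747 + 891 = 1638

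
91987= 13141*7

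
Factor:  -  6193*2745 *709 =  - 12052847565  =  - 3^2*5^1*11^1*61^1*563^1*709^1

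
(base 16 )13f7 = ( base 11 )3927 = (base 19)e30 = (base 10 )5111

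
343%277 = 66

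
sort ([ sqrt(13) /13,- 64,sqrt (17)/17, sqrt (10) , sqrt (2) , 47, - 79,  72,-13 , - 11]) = [ - 79 , - 64,  -  13, - 11,sqrt(17 )/17, sqrt (13) /13,sqrt ( 2 ), sqrt( 10), 47 , 72] 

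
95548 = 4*23887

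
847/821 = 847/821 = 1.03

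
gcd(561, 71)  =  1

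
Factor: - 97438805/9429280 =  - 19487761/1885856 = - 2^ ( - 5)*7^( - 1 )*8419^( - 1 )*19487761^1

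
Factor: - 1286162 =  - 2^1*643081^1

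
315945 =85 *3717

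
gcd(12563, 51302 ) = 1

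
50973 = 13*3921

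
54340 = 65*836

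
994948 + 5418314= 6413262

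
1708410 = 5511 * 310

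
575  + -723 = - 148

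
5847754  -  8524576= - 2676822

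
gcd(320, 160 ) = 160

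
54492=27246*2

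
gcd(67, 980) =1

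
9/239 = 9/239 = 0.04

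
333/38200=333/38200 = 0.01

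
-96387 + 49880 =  - 46507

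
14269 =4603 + 9666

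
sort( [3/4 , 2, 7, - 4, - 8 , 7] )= [ -8, - 4 , 3/4, 2,7 , 7 ] 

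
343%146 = 51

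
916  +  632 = 1548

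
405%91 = 41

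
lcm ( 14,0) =0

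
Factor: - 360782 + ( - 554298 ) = - 915080 = - 2^3*5^1 * 22877^1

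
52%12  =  4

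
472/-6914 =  -1 + 3221/3457 = - 0.07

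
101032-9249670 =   -  9148638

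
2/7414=1/3707 = 0.00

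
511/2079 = 73/297 = 0.25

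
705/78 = 9+1/26= 9.04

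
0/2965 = 0= 0.00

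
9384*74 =694416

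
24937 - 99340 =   -  74403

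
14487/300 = 48  +  29/100 = 48.29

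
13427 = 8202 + 5225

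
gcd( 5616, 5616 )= 5616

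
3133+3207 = 6340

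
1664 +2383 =4047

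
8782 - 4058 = 4724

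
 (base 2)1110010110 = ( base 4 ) 32112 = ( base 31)TJ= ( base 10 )918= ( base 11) 765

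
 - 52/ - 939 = 52/939 = 0.06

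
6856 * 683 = 4682648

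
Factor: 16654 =2^1  *11^1*757^1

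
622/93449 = 622/93449 = 0.01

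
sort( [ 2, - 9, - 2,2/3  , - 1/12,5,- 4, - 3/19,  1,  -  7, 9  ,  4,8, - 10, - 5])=[ - 10, - 9, - 7, - 5,-4, - 2,-3/19, - 1/12, 2/3,1,2, 4, 5 , 8,  9 ]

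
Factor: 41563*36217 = 89^1*467^1*36217^1 = 1505287171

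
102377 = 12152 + 90225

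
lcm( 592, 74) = 592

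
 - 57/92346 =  - 19/30782 = -0.00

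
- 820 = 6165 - 6985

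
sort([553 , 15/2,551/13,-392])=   [-392, 15/2,551/13, 553] 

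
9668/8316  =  2417/2079 = 1.16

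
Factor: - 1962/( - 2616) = 3/4 = 2^( - 2 )*3^1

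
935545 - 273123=662422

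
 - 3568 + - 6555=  - 10123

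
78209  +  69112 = 147321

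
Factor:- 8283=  -3^1*11^1*251^1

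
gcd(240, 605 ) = 5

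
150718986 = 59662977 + 91056009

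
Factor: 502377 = 3^1*151^1*1109^1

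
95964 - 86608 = 9356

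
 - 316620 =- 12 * 26385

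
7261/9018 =7261/9018 = 0.81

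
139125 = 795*175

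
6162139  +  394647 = 6556786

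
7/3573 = 7/3573=0.00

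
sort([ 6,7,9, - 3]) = [-3, 6,7,9 ] 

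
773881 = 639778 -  - 134103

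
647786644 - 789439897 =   -  141653253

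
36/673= 36/673 = 0.05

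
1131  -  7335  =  -6204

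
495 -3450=  -  2955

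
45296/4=11324 =11324.00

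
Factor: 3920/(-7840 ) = -2^(-1) = -  1/2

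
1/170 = 1/170 = 0.01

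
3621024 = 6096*594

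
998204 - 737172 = 261032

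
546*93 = 50778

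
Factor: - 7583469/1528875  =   - 2527823/509625 = - 3^( - 3 )*5^(  -  3 )*151^(  -  1)*2527823^1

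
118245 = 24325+93920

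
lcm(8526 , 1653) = 161994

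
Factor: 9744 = 2^4*3^1*7^1*29^1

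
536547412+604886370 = 1141433782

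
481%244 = 237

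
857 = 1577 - 720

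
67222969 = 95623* 703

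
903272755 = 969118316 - 65845561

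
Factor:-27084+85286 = 58202 =2^1*29101^1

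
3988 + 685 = 4673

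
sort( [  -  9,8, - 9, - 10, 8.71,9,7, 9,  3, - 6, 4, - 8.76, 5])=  [ - 10, - 9, - 9, - 8.76, - 6, 3 , 4,5,7, 8, 8.71 , 9, 9]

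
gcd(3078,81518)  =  2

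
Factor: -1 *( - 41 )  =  41^1  =  41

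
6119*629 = 3848851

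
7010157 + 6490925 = 13501082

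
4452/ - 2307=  - 2 + 54/769 = - 1.93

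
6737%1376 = 1233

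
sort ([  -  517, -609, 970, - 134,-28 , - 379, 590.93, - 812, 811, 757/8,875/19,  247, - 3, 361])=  [  -  812, - 609, - 517, - 379,-134,-28, - 3,875/19 , 757/8, 247,  361, 590.93,811, 970 ] 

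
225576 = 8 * 28197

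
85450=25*3418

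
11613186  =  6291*1846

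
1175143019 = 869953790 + 305189229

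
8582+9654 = 18236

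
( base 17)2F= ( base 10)49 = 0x31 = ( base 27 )1m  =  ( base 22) 25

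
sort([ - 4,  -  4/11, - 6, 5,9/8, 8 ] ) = [-6, - 4 , - 4/11,  9/8,5, 8 ]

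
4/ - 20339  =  -1 + 20335/20339 = - 0.00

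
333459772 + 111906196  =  445365968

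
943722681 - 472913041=470809640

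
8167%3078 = 2011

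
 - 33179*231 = - 7664349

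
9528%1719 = 933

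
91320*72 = 6575040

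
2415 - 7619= -5204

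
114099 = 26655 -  - 87444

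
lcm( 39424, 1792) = 39424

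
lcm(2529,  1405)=12645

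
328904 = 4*82226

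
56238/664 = 28119/332 = 84.70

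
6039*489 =2953071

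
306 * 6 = 1836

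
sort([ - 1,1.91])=[ - 1,1.91] 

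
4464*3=13392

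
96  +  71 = 167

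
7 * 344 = 2408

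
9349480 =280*33391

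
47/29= 47/29 = 1.62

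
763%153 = 151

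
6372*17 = 108324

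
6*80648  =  483888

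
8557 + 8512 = 17069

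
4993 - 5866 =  - 873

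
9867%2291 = 703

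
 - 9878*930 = - 9186540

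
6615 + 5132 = 11747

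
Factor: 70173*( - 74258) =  - 5210906634 = -  2^1*3^3*23^1*107^1*113^1*347^1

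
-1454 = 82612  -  84066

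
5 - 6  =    -  1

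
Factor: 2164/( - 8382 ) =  - 1082/4191 = -2^1  *  3^( - 1 )*11^(- 1)*127^(-1 )*541^1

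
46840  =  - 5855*(-8 )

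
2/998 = 1/499 = 0.00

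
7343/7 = 1049 = 1049.00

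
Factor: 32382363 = 3^1*13^1*37^1*22441^1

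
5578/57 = 5578/57 = 97.86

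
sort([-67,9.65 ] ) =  [ - 67, 9.65 ] 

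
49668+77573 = 127241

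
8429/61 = 138 + 11/61= 138.18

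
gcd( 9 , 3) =3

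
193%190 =3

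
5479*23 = 126017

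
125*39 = 4875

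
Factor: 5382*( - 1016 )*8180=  - 44729156160 = - 2^6*3^2*5^1 * 13^1*23^1*127^1*409^1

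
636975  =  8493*75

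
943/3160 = 943/3160= 0.30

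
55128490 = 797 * 69170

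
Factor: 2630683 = 11^1 * 19^1*41^1*307^1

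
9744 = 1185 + 8559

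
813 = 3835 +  - 3022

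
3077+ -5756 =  - 2679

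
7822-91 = 7731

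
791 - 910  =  -119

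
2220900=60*37015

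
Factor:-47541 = -3^1*13^1*23^1*53^1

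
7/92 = 7/92=0.08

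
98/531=98/531 = 0.18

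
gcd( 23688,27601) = 7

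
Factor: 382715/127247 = 5^1*76543^1*127247^(-1) 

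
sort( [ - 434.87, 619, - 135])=[  -  434.87 , - 135,619]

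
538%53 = 8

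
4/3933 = 4/3933 = 0.00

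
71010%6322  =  1468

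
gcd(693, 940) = 1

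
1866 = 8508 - 6642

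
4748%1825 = 1098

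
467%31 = 2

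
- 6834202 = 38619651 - 45453853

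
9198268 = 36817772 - 27619504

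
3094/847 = 3 +79/121 = 3.65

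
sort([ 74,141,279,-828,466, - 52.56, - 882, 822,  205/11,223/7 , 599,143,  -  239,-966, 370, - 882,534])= [  -  966 , - 882,-882, - 828, - 239,  -  52.56,205/11,223/7,74,141,143,279,370,466, 534,599,822 ] 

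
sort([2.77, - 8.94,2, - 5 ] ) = [-8.94,-5,2,2.77 ] 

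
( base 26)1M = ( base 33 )1f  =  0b110000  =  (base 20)28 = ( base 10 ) 48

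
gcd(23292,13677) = 3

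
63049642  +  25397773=88447415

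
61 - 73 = -12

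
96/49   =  1 + 47/49 = 1.96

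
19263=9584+9679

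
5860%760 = 540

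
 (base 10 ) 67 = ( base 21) 34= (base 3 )2111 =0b1000011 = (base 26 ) 2F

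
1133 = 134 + 999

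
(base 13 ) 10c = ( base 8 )265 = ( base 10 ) 181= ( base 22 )85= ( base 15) c1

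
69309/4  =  69309/4 = 17327.25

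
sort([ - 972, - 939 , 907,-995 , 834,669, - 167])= [ - 995,-972,- 939, - 167 , 669,834 , 907]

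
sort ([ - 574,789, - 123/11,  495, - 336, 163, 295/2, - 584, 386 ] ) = [ - 584,-574, - 336, - 123/11,295/2, 163, 386, 495, 789 ] 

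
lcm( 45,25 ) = 225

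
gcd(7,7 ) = 7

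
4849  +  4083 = 8932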